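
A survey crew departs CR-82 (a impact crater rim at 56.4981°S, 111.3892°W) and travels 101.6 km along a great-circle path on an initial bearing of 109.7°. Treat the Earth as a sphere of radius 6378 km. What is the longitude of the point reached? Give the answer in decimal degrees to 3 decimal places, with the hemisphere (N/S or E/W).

109.820°W

δ = d/R = 101.6/6378 = 0.015930 rad
φ₂ = arcsin(sin φ₁ cos δ + cos φ₁ sin δ cos θ)
   = arcsin(-0.83387·0.99987 + 0.55196·0.01593·-0.33710) = -56.79595°
λ₂ = λ₁ + atan2(sin θ sin δ cos φ₁, cos δ − sin φ₁ sin φ₂) = -109.81995°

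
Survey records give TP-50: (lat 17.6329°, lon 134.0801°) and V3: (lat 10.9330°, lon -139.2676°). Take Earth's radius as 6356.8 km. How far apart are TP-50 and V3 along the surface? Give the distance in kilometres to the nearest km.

9271 km

Δφ = -6.6999°,  Δλ = 86.6523°
a = sin²(Δφ/2) + cos φ₁ cos φ₂ sin²(Δλ/2) = 0.443953
c = 2·arcsin(√a) = 1.458467 rad = 83.5640°
d = R·c = 6356.8 × 1.458467 = 9271.2 km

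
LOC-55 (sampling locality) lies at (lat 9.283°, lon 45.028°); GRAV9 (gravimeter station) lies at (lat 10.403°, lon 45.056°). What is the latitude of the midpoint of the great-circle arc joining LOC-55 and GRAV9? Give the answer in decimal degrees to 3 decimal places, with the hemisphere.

9.843°N

Bx = cos φ₂ cos Δλ = 0.983562,  By = cos φ₂ sin Δλ = 0.000481
φₘ = atan2(sin φ₁ + sin φ₂, √((cos φ₁ + Bx)² + By²)) = 9.84300°
λₘ = λ₁ + atan2(By, cos φ₁ + Bx) = 45.04198°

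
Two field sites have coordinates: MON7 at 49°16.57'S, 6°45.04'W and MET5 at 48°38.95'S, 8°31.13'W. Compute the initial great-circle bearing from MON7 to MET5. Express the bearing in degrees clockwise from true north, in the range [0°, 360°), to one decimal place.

297.7°

MON7: φ = -49.27617°, λ = -6.75067°
MET5: φ = -48.64917°, λ = -8.51883°
Δλ = -1.7682°
y = sin Δλ · cos φ₂ = -0.020385
x = cos φ₁ sin φ₂ − sin φ₁ cos φ₂ cos Δλ = 0.010705
θ = atan2(y, x) = -62.2953° → 297.7047° (mod 360°)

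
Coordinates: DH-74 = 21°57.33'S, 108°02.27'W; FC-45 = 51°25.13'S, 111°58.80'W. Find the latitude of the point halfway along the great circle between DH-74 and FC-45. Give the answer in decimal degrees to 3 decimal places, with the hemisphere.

DH-74: φ = -21.95550°, λ = -108.03783°
FC-45: φ = -51.41883°, λ = -111.98000°
Bx = cos φ₂ cos Δλ = 0.622147,  By = cos φ₂ sin Δλ = -0.042874
φₘ = atan2(sin φ₁ + sin φ₂, √((cos φ₁ + Bx)² + By²)) = -36.70279°
λₘ = λ₁ + atan2(By, cos φ₁ + Bx) = -109.62265°

36.703°S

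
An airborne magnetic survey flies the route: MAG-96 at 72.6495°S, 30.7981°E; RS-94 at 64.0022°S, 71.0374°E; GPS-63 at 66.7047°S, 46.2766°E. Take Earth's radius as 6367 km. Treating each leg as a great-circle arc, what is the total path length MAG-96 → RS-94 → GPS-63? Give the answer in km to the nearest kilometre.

MAG-96→RS-94: c = 0.291902 rad, d = 1858.54 km
RS-94→GPS-63: c = 0.184921 rad, d = 1177.39 km
Total = 1858.54 + 1177.39 = 3035.93 km

3036 km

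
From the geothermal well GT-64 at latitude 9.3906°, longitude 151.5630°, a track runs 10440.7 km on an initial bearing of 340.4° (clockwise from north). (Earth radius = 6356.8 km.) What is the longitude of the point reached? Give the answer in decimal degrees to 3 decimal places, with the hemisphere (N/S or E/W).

27.768°E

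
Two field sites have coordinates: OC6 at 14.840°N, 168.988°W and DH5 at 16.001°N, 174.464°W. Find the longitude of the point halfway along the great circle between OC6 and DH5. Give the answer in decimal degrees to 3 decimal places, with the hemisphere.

Bx = cos φ₂ cos Δλ = 0.956870,  By = cos φ₂ sin Δλ = -0.091732
φₘ = atan2(sin φ₁ + sin φ₂, √((cos φ₁ + Bx)² + By²)) = 15.43728°
λₘ = λ₁ + atan2(By, cos φ₁ + Bx) = -171.71834°

171.718°W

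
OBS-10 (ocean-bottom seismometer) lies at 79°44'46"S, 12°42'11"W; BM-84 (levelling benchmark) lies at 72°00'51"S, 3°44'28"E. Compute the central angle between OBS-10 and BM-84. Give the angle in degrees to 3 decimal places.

OBS-10: φ = -79.74611°, λ = -12.70306°
BM-84: φ = -72.01417°, λ = +3.74111°
Δφ = 7.7319°,  Δλ = 16.4442°
a = sin²(Δφ/2) + cos φ₁ cos φ₂ sin²(Δλ/2) = 0.005670
c = 2·arcsin(√a) = 0.150741 rad = 8.6369°

8.637°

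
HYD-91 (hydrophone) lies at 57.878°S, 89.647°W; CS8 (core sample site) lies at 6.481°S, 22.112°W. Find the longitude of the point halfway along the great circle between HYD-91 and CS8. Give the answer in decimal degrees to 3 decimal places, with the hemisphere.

Bx = cos φ₂ cos Δλ = 0.379677,  By = cos φ₂ sin Δλ = 0.918207
φₘ = atan2(sin φ₁ + sin φ₂, √((cos φ₁ + Bx)² + By²)) = -36.57080°
λₘ = λ₁ + atan2(By, cos φ₁ + Bx) = -44.43385°

44.434°W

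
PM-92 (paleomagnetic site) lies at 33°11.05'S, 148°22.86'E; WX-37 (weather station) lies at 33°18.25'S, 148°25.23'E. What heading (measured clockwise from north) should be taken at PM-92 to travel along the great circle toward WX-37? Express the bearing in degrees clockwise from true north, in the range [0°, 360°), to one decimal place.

164.6°

PM-92: φ = -33.18417°, λ = +148.38100°
WX-37: φ = -33.30417°, λ = +148.42050°
Δλ = 0.0395°
y = sin Δλ · cos φ₂ = 0.000576
x = cos φ₁ sin φ₂ − sin φ₁ cos φ₂ cos Δλ = -0.002095
θ = atan2(y, x) = 164.6188° → 164.6188° (mod 360°)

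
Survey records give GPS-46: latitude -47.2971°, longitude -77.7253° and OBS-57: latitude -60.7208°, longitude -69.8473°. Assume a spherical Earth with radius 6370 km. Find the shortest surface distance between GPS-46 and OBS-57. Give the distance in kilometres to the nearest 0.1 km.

Δφ = -13.4237°,  Δλ = 7.8780°
a = sin²(Δφ/2) + cos φ₁ cos φ₂ sin²(Δλ/2) = 0.015225
c = 2·arcsin(√a) = 0.247412 rad = 14.1756°
d = R·c = 6370 × 0.247412 = 1576.0 km

1576.0 km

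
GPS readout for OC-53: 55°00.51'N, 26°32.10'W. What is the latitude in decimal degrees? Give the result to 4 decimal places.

55° + 0.51′/60 = 55 + 0.00850 = 55.0085°

55.0085°N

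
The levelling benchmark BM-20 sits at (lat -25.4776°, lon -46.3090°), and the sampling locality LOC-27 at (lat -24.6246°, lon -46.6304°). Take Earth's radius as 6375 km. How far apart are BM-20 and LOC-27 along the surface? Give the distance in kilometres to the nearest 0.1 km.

Δφ = 0.8530°,  Δλ = -0.3214°
a = sin²(Δφ/2) + cos φ₁ cos φ₂ sin²(Δλ/2) = 0.000062
c = 2·arcsin(√a) = 0.015731 rad = 0.9013°
d = R·c = 6375 × 0.015731 = 100.3 km

100.3 km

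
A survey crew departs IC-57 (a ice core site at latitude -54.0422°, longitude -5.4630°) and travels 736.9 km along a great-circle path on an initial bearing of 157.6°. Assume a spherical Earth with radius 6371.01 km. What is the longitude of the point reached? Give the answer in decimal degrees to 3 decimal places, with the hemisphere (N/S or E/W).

0.405°W

δ = d/R = 736.9/6371.01 = 0.115665 rad
φ₂ = arcsin(sin φ₁ cos δ + cos φ₁ sin δ cos θ)
   = arcsin(-0.80945·0.99332 + 0.58719·0.11541·-0.92455) = -60.07667°
λ₂ = λ₁ + atan2(sin θ sin δ cos φ₁, cos δ − sin φ₁ sin φ₂) = -0.40520°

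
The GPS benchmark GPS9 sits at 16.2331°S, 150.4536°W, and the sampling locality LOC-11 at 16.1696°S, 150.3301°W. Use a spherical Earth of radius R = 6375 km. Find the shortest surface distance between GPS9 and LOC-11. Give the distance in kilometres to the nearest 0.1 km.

15.0 km

Δφ = 0.0635°,  Δλ = 0.1235°
a = sin²(Δφ/2) + cos φ₁ cos φ₂ sin²(Δλ/2) = 0.000001
c = 2·arcsin(√a) = 0.002348 rad = 0.1345°
d = R·c = 6375 × 0.002348 = 15.0 km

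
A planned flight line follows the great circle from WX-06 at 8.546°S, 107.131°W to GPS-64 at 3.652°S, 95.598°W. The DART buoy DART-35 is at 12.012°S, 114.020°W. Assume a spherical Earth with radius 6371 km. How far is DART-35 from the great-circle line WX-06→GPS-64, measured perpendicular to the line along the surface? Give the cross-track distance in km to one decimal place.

δ₁₃ = central angle WX-06→DART-35 = 0.132855 rad  (haversine)
θ₁₃ = bearing WX-06→DART-35 = 242.334°,  θ₁₂ = bearing WX-06→GPS-64 = 67.580°
dₓₜ = R·arcsin(sin δ₁₃ · sin(θ₁₃ − θ₁₂)) = 6371·arcsin(0.13246·sin(174.753°)) = 77.172 km
|dₓₜ| = 77.172 km

77.2 km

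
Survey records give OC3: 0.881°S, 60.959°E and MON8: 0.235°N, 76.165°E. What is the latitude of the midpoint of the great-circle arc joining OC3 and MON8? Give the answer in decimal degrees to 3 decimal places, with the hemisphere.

0.326°S

Bx = cos φ₂ cos Δλ = 0.964981,  By = cos φ₂ sin Δλ = 0.262288
φₘ = atan2(sin φ₁ + sin φ₂, √((cos φ₁ + Bx)² + By²)) = -0.32586°
λₘ = λ₁ + atan2(By, cos φ₁ + Bx) = 68.56242°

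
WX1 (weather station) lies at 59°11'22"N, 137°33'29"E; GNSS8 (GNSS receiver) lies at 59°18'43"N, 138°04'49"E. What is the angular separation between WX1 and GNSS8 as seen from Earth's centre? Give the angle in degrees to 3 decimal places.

WX1: φ = +59.18944°, λ = +137.55806°
GNSS8: φ = +59.31194°, λ = +138.08028°
Δφ = 0.1225°,  Δλ = 0.5222°
a = sin²(Δφ/2) + cos φ₁ cos φ₂ sin²(Δλ/2) = 0.000007
c = 2·arcsin(√a) = 0.005127 rad = 0.2938°

0.294°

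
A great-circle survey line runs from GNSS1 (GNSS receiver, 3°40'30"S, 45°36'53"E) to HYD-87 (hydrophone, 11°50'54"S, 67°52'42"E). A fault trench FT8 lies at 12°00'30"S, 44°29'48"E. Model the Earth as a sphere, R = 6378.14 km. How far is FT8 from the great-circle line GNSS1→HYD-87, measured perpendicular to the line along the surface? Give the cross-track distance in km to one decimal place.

907.4 km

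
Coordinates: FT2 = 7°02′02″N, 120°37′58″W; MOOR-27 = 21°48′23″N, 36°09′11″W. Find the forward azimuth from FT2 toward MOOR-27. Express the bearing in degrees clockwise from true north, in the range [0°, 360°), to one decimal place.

68.8°

FT2: φ = +7.03389°, λ = -120.63278°
MOOR-27: φ = +21.80639°, λ = -36.15306°
Δλ = 84.4797°
y = sin Δλ · cos φ₂ = 0.924138
x = cos φ₁ sin φ₂ − sin φ₁ cos φ₂ cos Δλ = 0.357738
θ = atan2(y, x) = 68.8383° → 68.8383° (mod 360°)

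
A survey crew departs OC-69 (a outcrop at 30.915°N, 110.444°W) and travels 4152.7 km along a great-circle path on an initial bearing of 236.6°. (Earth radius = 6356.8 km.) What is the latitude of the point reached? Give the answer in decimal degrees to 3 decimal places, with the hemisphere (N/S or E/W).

δ = d/R = 4152.7/6356.8 = 0.653269 rad
φ₂ = arcsin(sin φ₁ cos δ + cos φ₁ sin δ cos θ)
   = arcsin(0.51377·0.79410 + 0.85793·0.60779·-0.55048) = 6.94640°
λ₂ = λ₁ + atan2(sin θ sin δ cos φ₁, cos δ − sin φ₁ sin φ₂) = -141.18516°

6.946°N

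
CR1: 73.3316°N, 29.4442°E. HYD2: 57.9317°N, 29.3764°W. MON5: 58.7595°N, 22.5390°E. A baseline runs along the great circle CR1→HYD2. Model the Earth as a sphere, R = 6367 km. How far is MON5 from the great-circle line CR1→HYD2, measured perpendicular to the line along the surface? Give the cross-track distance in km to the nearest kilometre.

1576 km

δ₁₃ = central angle CR1→MON5 = 0.258585 rad  (haversine)
θ₁₃ = bearing CR1→MON5 = 194.113°,  θ₁₂ = bearing CR1→HYD2 = 267.447°
dₓₜ = R·arcsin(sin δ₁₃ · sin(θ₁₃ − θ₁₂)) = 6367·arcsin(0.25571·sin(-73.333°)) = -1575.762 km
|dₓₜ| = 1575.762 km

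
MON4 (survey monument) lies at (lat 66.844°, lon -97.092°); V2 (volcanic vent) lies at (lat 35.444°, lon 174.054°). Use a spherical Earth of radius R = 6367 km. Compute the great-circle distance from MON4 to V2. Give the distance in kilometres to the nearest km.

6372 km

Δφ = -31.4000°,  Δλ = -88.8540°
a = sin²(Δφ/2) + cos φ₁ cos φ₂ sin²(Δλ/2) = 0.230202
c = 2·arcsin(√a) = 1.000840 rad = 57.3439°
d = R·c = 6367 × 1.000840 = 6372.3 km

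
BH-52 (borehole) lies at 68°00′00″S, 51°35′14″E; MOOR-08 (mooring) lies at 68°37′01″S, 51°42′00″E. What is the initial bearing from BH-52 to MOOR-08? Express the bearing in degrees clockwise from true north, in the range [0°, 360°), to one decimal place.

BH-52: φ = -68.00000°, λ = +51.58722°
MOOR-08: φ = -68.61694°, λ = +51.70000°
Δλ = 0.1128°
y = sin Δλ · cos φ₂ = 0.000718
x = cos φ₁ sin φ₂ − sin φ₁ cos φ₂ cos Δλ = -0.010768
θ = atan2(y, x) = 176.1871° → 176.1871° (mod 360°)

176.2°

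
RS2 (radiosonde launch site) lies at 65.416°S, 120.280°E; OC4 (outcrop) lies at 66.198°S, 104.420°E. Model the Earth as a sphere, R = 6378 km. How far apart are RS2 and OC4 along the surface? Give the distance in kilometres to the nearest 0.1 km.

726.7 km

Δφ = -0.7820°,  Δλ = -15.8600°
a = sin²(Δφ/2) + cos φ₁ cos φ₂ sin²(Δλ/2) = 0.003242
c = 2·arcsin(√a) = 0.113945 rad = 6.5285°
d = R·c = 6378 × 0.113945 = 726.7 km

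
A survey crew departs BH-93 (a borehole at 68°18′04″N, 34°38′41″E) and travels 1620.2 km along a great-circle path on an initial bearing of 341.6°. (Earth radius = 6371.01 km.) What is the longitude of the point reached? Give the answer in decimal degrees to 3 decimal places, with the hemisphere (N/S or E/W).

4.371°E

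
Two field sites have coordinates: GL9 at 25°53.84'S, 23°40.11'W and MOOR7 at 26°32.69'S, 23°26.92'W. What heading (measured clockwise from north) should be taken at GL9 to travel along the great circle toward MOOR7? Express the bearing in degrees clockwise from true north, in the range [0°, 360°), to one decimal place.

163.1°

GL9: φ = -25.89733°, λ = -23.66850°
MOOR7: φ = -26.54483°, λ = -23.44867°
Δλ = 0.2198°
y = sin Δλ · cos φ₂ = 0.003432
x = cos φ₁ sin φ₂ − sin φ₁ cos φ₂ cos Δλ = -0.011304
θ = atan2(y, x) = 163.1091° → 163.1091° (mod 360°)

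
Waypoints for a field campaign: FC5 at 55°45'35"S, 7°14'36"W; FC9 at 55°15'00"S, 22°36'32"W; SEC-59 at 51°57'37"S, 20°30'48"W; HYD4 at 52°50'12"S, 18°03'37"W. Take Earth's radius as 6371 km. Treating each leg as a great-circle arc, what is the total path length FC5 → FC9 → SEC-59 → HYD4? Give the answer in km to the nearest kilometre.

FC5: φ = -55.75972°, λ = -7.24333°
FC9: φ = -55.25000°, λ = -22.60889°
SEC-59: φ = -51.96028°, λ = -20.51333°
HYD4: φ = -52.83667°, λ = -18.06028°
FC5→FC9: c = 0.151827 rad, d = 967.29 km
FC9→SEC-59: c = 0.061374 rad, d = 391.01 km
SEC-59→HYD4: c = 0.030270 rad, d = 192.85 km
Total = 967.29 + 391.01 + 192.85 = 1551.15 km

1551 km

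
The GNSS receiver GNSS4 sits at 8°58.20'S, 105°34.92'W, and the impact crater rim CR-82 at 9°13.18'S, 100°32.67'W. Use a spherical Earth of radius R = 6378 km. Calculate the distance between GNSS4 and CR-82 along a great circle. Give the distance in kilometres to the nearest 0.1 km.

GNSS4: φ = -8.97000°, λ = -105.58200°
CR-82: φ = -9.21967°, λ = -100.54450°
Δφ = -0.2497°,  Δλ = 5.0375°
a = sin²(Δφ/2) + cos φ₁ cos φ₂ sin²(Δλ/2) = 0.001888
c = 2·arcsin(√a) = 0.086924 rad = 4.9804°
d = R·c = 6378 × 0.086924 = 554.4 km

554.4 km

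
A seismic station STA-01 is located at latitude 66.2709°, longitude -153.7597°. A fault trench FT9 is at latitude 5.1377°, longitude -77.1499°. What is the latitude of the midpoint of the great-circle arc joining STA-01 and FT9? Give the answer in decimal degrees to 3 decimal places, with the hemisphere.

Bx = cos φ₂ cos Δλ = 0.230651,  By = cos φ₂ sin Δλ = 0.968907
φₘ = atan2(sin φ₁ + sin φ₂, √((cos φ₁ + Bx)² + By²)) = 40.96910°
λₘ = λ₁ + atan2(By, cos φ₁ + Bx) = -96.91947°

40.969°N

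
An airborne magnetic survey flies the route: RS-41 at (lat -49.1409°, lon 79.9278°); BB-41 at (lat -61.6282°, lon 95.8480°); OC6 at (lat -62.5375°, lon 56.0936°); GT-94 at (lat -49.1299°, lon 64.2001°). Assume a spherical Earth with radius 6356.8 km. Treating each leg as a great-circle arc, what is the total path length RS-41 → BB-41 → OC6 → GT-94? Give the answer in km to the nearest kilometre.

RS-41→BB-41: c = 0.267554 rad, d = 1700.79 km
BB-41→OC6: c = 0.320092 rad, d = 2034.76 km
OC6→GT-94: c = 0.246674 rad, d = 1568.06 km
Total = 1700.79 + 2034.76 + 1568.06 = 5303.61 km

5304 km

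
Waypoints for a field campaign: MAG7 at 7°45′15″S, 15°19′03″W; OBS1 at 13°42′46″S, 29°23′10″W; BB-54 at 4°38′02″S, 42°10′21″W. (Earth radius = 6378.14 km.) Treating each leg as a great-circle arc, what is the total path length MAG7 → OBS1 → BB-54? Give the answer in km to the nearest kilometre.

3404 km

MAG7: φ = -7.75417°, λ = -15.31750°
OBS1: φ = -13.71278°, λ = -29.38611°
BB-54: φ = -4.63389°, λ = -42.17250°
MAG7→OBS1: c = 0.262578 rad, d = 1674.76 km
OBS1→BB-54: c = 0.271165 rad, d = 1729.53 km
Total = 1674.76 + 1729.53 = 3404.29 km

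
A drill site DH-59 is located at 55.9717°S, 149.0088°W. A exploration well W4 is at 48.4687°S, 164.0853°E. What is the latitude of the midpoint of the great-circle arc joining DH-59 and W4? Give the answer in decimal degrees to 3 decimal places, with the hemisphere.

54.566°S

Bx = cos φ₂ cos Δλ = 0.452981,  By = cos φ₂ sin Δλ = -0.484165
φₘ = atan2(sin φ₁ + sin φ₂, √((cos φ₁ + Bx)² + By²)) = -54.56589°
λₘ = λ₁ + atan2(By, cos φ₁ + Bx) = -174.56355°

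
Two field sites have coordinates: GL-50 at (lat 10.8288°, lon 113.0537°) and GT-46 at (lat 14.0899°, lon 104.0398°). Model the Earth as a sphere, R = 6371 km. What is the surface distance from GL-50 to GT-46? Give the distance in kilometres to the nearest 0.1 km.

1043.5 km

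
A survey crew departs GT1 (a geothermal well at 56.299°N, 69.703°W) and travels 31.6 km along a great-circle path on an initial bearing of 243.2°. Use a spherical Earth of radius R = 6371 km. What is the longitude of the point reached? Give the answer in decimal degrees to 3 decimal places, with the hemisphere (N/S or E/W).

70.159°W

δ = d/R = 31.6/6371 = 0.004960 rad
φ₂ = arcsin(sin φ₁ cos δ + cos φ₁ sin δ cos θ)
   = arcsin(0.83194·0.99999 + 0.55486·0.00496·-0.45088) = 56.17003°
λ₂ = λ₁ + atan2(sin θ sin δ cos φ₁, cos δ − sin φ₁ sin φ₂) = -70.15863°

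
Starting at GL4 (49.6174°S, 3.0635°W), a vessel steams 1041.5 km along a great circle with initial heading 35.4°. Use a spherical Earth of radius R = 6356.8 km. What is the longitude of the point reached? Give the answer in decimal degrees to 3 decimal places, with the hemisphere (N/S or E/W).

4.208°E

δ = d/R = 1041.5/6356.8 = 0.163840 rad
φ₂ = arcsin(sin φ₁ cos δ + cos φ₁ sin δ cos θ)
   = arcsin(-0.76174·0.98661 + 0.64789·0.16311·0.81513) = -41.71261°
λ₂ = λ₁ + atan2(sin θ sin δ cos φ₁, cos δ − sin φ₁ sin φ₂) = 4.20809°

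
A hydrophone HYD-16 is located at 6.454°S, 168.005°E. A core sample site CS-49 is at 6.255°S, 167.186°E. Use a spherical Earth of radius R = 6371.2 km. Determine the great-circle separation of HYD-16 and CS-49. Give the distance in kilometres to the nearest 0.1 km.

93.2 km

Δφ = 0.1990°,  Δλ = -0.8190°
a = sin²(Δφ/2) + cos φ₁ cos φ₂ sin²(Δλ/2) = 0.000053
c = 2·arcsin(√a) = 0.014625 rad = 0.8379°
d = R·c = 6371.2 × 0.014625 = 93.2 km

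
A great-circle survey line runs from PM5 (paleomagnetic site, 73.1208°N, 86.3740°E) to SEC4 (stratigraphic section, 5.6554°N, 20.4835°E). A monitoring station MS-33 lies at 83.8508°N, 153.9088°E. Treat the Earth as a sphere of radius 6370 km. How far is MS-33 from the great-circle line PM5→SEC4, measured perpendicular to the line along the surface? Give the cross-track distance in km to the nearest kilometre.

δ₁₃ = central angle PM5→MS-33 = 0.271767 rad  (haversine)
θ₁₃ = bearing PM5→MS-33 = 21.639°,  θ₁₂ = bearing PM5→SEC4 = 248.360°
dₓₜ = R·arcsin(sin δ₁₃ · sin(θ₁₃ − θ₁₂)) = 6370·arcsin(0.26843·sin(-226.720°)) = 1252.916 km
|dₓₜ| = 1252.916 km

1253 km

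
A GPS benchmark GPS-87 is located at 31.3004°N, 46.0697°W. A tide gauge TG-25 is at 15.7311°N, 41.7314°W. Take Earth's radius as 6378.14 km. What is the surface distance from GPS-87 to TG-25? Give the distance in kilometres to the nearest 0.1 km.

Δφ = -15.5693°,  Δλ = 4.3383°
a = sin²(Δφ/2) + cos φ₁ cos φ₂ sin²(Δλ/2) = 0.019525
c = 2·arcsin(√a) = 0.280381 rad = 16.0647°
d = R·c = 6378.14 × 0.280381 = 1788.3 km

1788.3 km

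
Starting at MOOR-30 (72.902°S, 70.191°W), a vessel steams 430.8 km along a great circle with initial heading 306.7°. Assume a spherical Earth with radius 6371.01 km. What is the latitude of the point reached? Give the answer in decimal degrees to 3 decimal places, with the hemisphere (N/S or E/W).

70.347°S

δ = d/R = 430.8/6371.01 = 0.067619 rad
φ₂ = arcsin(sin φ₁ cos δ + cos φ₁ sin δ cos θ)
   = arcsin(-0.95580·0.99771 + 0.29401·0.06757·0.59763) = -70.34705°
λ₂ = λ₁ + atan2(sin θ sin δ cos φ₁, cos δ − sin φ₁ sin φ₂) = -79.46042°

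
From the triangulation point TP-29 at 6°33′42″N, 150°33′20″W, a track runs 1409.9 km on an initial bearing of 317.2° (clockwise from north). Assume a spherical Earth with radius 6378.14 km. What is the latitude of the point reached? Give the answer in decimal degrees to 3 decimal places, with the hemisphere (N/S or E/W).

15.742°N

TP-29: φ = +6.56167°, λ = -150.55556°
δ = d/R = 1409.9/6378.14 = 0.221052 rad
φ₂ = arcsin(sin φ₁ cos δ + cos φ₁ sin δ cos θ)
   = arcsin(0.11427·0.97567 + 0.99345·0.21926·0.73373) = 15.74240°
λ₂ = λ₁ + atan2(sin θ sin δ cos φ₁, cos δ − sin φ₁ sin φ₂) = -159.45943°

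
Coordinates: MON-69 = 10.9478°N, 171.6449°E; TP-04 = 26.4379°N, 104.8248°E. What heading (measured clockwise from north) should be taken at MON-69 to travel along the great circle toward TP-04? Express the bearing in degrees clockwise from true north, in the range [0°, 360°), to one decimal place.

294.2°

Δλ = -66.8201°
y = sin Δλ · cos φ₂ = -0.823134
x = cos φ₁ sin φ₂ − sin φ₁ cos φ₂ cos Δλ = 0.370189
θ = atan2(y, x) = -65.7851° → 294.2149° (mod 360°)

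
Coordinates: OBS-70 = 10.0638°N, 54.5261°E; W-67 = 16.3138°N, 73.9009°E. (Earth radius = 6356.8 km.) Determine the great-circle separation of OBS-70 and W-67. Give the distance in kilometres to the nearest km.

2203 km

Δφ = 6.2500°,  Δλ = 19.3748°
a = sin²(Δφ/2) + cos φ₁ cos φ₂ sin²(Δλ/2) = 0.029729
c = 2·arcsin(√a) = 0.346576 rad = 19.8573°
d = R·c = 6356.8 × 0.346576 = 2203.1 km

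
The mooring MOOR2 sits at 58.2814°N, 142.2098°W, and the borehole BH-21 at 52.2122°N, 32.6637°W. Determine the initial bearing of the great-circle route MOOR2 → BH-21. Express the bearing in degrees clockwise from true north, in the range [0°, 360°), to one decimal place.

Δλ = 109.5461°
y = sin Δλ · cos φ₂ = 0.577428
x = cos φ₁ sin φ₂ − sin φ₁ cos φ₂ cos Δλ = 0.589873
θ = atan2(y, x) = 44.3892° → 44.3892° (mod 360°)

44.4°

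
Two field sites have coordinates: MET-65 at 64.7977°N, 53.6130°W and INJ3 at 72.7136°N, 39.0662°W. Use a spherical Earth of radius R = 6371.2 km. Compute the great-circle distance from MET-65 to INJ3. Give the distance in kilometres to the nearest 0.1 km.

1051.4 km

Δφ = 7.9159°,  Δλ = 14.5468°
a = sin²(Δφ/2) + cos φ₁ cos φ₂ sin²(Δλ/2) = 0.006792
c = 2·arcsin(√a) = 0.165020 rad = 9.4549°
d = R·c = 6371.2 × 0.165020 = 1051.4 km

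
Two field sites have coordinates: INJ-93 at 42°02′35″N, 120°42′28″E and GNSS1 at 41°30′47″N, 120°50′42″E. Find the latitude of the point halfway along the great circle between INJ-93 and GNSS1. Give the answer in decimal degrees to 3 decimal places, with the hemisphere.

41.778°N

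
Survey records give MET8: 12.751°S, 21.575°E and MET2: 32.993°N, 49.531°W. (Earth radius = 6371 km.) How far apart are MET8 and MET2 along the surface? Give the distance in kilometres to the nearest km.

9082 km

Δφ = 45.7440°,  Δλ = -71.1060°
a = sin²(Δφ/2) + cos φ₁ cos φ₂ sin²(Δλ/2) = 0.427643
c = 2·arcsin(√a) = 1.425573 rad = 81.6793°
d = R·c = 6371 × 1.425573 = 9082.3 km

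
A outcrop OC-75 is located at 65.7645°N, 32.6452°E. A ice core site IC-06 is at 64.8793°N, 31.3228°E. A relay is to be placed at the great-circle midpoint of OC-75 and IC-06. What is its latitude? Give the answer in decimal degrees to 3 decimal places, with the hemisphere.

65.323°N

Bx = cos φ₂ cos Δλ = 0.424413,  By = cos φ₂ sin Δλ = -0.009797
φₘ = atan2(sin φ₁ + sin φ₂, √((cos φ₁ + Bx)² + By²)) = 65.32335°
λₘ = λ₁ + atan2(By, cos φ₁ + Bx) = 31.97288°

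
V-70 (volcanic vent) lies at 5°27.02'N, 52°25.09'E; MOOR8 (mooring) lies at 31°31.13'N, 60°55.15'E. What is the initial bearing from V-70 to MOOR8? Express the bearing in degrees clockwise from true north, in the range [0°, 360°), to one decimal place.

16.0°

V-70: φ = +5.45033°, λ = +52.41817°
MOOR8: φ = +31.51883°, λ = +60.91917°
Δλ = 8.5010°
y = sin Δλ · cos φ₂ = 0.126018
x = cos φ₁ sin φ₂ − sin φ₁ cos φ₂ cos Δλ = 0.440335
θ = atan2(y, x) = 15.9704° → 15.9704° (mod 360°)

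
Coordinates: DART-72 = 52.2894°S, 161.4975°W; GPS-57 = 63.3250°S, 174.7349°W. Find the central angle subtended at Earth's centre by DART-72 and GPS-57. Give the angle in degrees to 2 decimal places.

13.04°

Δφ = -11.0356°,  Δλ = -13.2374°
a = sin²(Δφ/2) + cos φ₁ cos φ₂ sin²(Δλ/2) = 0.012894
c = 2·arcsin(√a) = 0.227593 rad = 13.0401°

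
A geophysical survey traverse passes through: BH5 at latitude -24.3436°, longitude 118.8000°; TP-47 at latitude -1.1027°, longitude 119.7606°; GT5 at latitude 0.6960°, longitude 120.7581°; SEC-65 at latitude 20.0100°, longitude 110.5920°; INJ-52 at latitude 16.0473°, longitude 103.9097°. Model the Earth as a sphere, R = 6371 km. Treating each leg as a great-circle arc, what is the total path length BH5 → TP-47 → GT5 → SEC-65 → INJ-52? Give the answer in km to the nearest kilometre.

6063 km

BH5→TP-47: c = 0.405955 rad, d = 2586.34 km
TP-47→GT5: c = 0.035897 rad, d = 228.70 km
GT5→SEC-65: c = 0.379178 rad, d = 2415.74 km
SEC-65→INJ-52: c = 0.130671 rad, d = 832.50 km
Total = 2586.34 + 228.70 + 2415.74 + 832.50 = 6063.28 km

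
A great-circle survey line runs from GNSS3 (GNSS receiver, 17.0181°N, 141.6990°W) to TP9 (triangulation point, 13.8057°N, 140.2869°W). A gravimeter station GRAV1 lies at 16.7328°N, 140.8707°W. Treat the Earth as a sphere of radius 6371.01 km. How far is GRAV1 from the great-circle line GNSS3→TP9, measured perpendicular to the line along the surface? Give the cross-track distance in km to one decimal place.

68.7 km

δ₁₃ = central angle GNSS3→GRAV1 = 0.014703 rad  (haversine)
θ₁₃ = bearing GNSS3→GRAV1 = 109.675°,  θ₁₂ = bearing GNSS3→TP9 = 156.843°
dₓₜ = R·arcsin(sin δ₁₃ · sin(θ₁₃ − θ₁₂)) = 6371.01·arcsin(0.01470·sin(-47.167°)) = -68.693 km
|dₓₜ| = 68.693 km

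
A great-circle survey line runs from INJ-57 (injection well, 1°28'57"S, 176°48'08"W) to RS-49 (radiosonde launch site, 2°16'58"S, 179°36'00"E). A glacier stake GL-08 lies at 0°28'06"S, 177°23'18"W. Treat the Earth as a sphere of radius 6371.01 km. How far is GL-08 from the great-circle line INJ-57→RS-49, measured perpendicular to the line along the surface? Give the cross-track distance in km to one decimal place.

INJ-57: φ = -1.48250°, λ = -176.80222°
RS-49: φ = -2.28278°, λ = +179.60000°
GL-08: φ = -0.46833°, λ = -177.38833°
δ₁₃ = central angle INJ-57→GL-08 = 0.020443 rad  (haversine)
θ₁₃ = bearing INJ-57→GL-08 = 329.973°,  θ₁₂ = bearing INJ-57→RS-49 = 257.398°
dₓₜ = R·arcsin(sin δ₁₃ · sin(θ₁₃ − θ₁₂)) = 6371.01·arcsin(0.02044·sin(72.576°)) = 124.266 km
|dₓₜ| = 124.266 km

124.3 km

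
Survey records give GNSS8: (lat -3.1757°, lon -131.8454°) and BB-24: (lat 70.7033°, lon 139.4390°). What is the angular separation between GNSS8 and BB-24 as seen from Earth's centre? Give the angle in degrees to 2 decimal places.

Δφ = 73.8790°,  Δλ = -88.7156°
a = sin²(Δφ/2) + cos φ₁ cos φ₂ sin²(Δλ/2) = 0.522445
c = 2·arcsin(√a) = 1.615701 rad = 92.5729°

92.57°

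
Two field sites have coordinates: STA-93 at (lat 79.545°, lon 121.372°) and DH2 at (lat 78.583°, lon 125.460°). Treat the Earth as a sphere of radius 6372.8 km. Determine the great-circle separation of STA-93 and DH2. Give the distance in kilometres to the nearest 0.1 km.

137.4 km

Δφ = -0.9620°,  Δλ = 4.0880°
a = sin²(Δφ/2) + cos φ₁ cos φ₂ sin²(Δλ/2) = 0.000116
c = 2·arcsin(√a) = 0.021557 rad = 1.2351°
d = R·c = 6372.8 × 0.021557 = 137.4 km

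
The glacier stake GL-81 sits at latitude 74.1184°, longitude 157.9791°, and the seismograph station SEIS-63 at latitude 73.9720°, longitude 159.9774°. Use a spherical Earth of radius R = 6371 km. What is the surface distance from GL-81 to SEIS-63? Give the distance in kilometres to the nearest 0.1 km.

Δφ = -0.1464°,  Δλ = 1.9983°
a = sin²(Δφ/2) + cos φ₁ cos φ₂ sin²(Δλ/2) = 0.000025
c = 2·arcsin(√a) = 0.009921 rad = 0.5684°
d = R·c = 6371 × 0.009921 = 63.2 km

63.2 km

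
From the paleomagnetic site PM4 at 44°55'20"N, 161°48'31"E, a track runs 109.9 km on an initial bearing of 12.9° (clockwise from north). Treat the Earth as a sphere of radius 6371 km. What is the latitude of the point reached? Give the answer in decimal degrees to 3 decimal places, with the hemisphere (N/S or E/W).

PM4: φ = +44.92222°, λ = +161.80861°
δ = d/R = 109.9/6371 = 0.017250 rad
φ₂ = arcsin(sin φ₁ cos δ + cos φ₁ sin δ cos θ)
   = arcsin(0.70615·0.99985 + 0.70807·0.01725·0.97476) = 45.88520°
λ₂ = λ₁ + atan2(sin θ sin δ cos φ₁, cos δ − sin φ₁ sin φ₂) = 162.12558°

45.885°N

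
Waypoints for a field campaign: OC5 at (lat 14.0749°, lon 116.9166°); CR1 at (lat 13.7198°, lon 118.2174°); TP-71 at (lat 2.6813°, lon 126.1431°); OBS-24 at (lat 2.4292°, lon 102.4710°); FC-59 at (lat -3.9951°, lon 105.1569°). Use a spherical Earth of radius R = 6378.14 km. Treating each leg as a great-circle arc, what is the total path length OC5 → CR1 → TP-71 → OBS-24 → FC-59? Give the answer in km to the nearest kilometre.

5060 km

OC5→CR1: c = 0.022893 rad, d = 146.02 km
CR1→TP-71: c = 0.236222 rad, d = 1506.65 km
TP-71→OBS-24: c = 0.412762 rad, d = 2632.66 km
OBS-24→FC-59: c = 0.121519 rad, d = 775.07 km
Total = 146.02 + 1506.65 + 2632.66 + 775.07 = 5060.39 km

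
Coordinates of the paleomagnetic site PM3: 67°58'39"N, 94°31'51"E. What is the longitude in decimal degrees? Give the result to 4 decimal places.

94° + 31′/60 + 51″/3600 = 94 + 0.51667 + 0.01417 = 94.5308°

94.5308°E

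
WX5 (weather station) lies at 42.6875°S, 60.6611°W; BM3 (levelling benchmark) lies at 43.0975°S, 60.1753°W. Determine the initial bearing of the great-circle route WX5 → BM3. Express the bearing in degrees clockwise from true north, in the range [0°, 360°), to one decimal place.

Δλ = 0.4858°
y = sin Δλ · cos φ₂ = 0.006191
x = cos φ₁ sin φ₂ − sin φ₁ cos φ₂ cos Δλ = -0.007174
θ = atan2(y, x) = 139.2045° → 139.2045° (mod 360°)

139.2°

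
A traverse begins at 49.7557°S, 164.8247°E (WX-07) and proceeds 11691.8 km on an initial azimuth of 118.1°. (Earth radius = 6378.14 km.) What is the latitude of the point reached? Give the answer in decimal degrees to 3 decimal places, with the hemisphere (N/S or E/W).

5.506°S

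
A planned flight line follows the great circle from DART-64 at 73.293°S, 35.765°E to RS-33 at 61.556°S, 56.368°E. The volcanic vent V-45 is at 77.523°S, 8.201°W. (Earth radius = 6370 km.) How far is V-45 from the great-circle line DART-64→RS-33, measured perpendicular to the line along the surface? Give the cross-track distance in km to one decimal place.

106.8 km

δ₁₃ = central angle DART-64→V-45 = 0.200987 rad  (haversine)
θ₁₃ = bearing DART-64→V-45 = 228.703°,  θ₁₂ = bearing DART-64→RS-33 = 43.888°
dₓₜ = R·arcsin(sin δ₁₃ · sin(θ₁₃ − θ₁₂)) = 6370·arcsin(0.19964·sin(184.816°)) = -106.760 km
|dₓₜ| = 106.760 km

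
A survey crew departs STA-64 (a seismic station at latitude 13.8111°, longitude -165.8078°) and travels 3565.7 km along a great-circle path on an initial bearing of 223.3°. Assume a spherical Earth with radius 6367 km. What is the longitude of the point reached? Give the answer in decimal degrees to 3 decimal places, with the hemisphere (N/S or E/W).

δ = d/R = 3565.7/6367 = 0.560028 rad
φ₂ = arcsin(sin φ₁ cos δ + cos φ₁ sin δ cos θ)
   = arcsin(0.23872·0.84724 + 0.97109·0.53121·-0.72777) = -9.97209°
λ₂ = λ₁ + atan2(sin θ sin δ cos φ₁, cos δ − sin φ₁ sin φ₂) = 172.48262°

172.483°E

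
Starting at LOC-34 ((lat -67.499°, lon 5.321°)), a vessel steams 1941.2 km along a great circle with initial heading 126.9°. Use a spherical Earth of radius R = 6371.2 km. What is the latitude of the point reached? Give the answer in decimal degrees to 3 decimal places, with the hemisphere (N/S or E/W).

71.852°S

δ = d/R = 1941.2/6371.2 = 0.304684 rad
φ₂ = arcsin(sin φ₁ cos δ + cos φ₁ sin δ cos θ)
   = arcsin(-0.92387·0.95394 + 0.38270·0.29999·-0.60042) = -71.85165°
λ₂ = λ₁ + atan2(sin θ sin δ cos φ₁, cos δ − sin φ₁ sin φ₂) = 55.69221°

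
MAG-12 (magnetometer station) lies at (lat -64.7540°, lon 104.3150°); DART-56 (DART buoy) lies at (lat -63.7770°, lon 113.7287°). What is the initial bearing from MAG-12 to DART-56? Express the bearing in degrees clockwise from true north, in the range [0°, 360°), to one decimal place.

80.8°

Δλ = 9.4137°
y = sin Δλ · cos φ₂ = 0.072272
x = cos φ₁ sin φ₂ − sin φ₁ cos φ₂ cos Δλ = 0.011669
θ = atan2(y, x) = 80.8284° → 80.8284° (mod 360°)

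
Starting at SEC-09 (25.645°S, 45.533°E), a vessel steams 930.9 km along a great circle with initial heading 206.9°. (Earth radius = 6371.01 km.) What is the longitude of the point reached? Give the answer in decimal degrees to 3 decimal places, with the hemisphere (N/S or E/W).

δ = d/R = 930.9/6371.01 = 0.146115 rad
φ₂ = arcsin(sin φ₁ cos δ + cos φ₁ sin δ cos θ)
   = arcsin(-0.43279·0.98934 + 0.90149·0.14560·-0.89180) = -33.04063°
λ₂ = λ₁ + atan2(sin θ sin δ cos φ₁, cos δ − sin φ₁ sin φ₂) = 41.02604°

41.026°E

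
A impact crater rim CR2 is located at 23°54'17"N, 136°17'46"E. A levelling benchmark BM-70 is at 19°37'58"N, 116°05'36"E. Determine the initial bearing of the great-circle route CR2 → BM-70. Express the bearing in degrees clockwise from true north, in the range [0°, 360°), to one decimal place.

261.1°

CR2: φ = +23.90472°, λ = +136.29611°
BM-70: φ = +19.63278°, λ = +116.09333°
Δλ = -20.2028°
y = sin Δλ · cos φ₂ = -0.325267
x = cos φ₁ sin φ₂ − sin φ₁ cos φ₂ cos Δλ = -0.051009
θ = atan2(y, x) = -98.9127° → 261.0873° (mod 360°)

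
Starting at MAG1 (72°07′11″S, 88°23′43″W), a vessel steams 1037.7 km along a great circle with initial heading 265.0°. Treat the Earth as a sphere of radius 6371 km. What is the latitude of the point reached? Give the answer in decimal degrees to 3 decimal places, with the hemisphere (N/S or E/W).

70.638°S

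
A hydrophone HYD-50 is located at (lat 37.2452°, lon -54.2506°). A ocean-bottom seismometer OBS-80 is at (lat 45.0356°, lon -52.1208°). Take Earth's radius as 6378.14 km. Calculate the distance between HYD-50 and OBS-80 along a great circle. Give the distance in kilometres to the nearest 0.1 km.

Δφ = 7.7904°,  Δλ = 2.1298°
a = sin²(Δφ/2) + cos φ₁ cos φ₂ sin²(Δλ/2) = 0.004809
c = 2·arcsin(√a) = 0.138806 rad = 7.9530°
d = R·c = 6378.14 × 0.138806 = 885.3 km

885.3 km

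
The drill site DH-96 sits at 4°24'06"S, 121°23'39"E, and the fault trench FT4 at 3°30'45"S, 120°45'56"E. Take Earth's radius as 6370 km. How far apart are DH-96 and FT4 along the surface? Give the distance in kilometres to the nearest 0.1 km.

121.0 km

DH-96: φ = -4.40167°, λ = +121.39417°
FT4: φ = -3.51250°, λ = +120.76556°
Δφ = 0.8892°,  Δλ = -0.6286°
a = sin²(Δφ/2) + cos φ₁ cos φ₂ sin²(Δλ/2) = 0.000090
c = 2·arcsin(√a) = 0.018990 rad = 1.0881°
d = R·c = 6370 × 0.018990 = 121.0 km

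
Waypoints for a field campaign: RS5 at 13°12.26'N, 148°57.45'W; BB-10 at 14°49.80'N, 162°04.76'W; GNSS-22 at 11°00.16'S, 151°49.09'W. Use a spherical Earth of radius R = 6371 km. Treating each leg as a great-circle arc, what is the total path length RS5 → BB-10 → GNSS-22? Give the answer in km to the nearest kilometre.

4514 km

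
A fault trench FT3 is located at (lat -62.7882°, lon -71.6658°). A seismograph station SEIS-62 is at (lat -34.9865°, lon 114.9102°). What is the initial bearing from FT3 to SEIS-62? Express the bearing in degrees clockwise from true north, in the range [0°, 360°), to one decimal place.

185.4°

Δλ = -173.4240°
y = sin Δλ · cos φ₂ = -0.093826
x = cos φ₁ sin φ₂ − sin φ₁ cos φ₂ cos Δλ = -0.986014
θ = atan2(y, x) = -174.5643° → 185.4357° (mod 360°)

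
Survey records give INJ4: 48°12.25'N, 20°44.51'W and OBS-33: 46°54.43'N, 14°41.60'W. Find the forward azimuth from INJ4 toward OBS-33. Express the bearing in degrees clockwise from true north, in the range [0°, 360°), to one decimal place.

105.4°

INJ4: φ = +48.20417°, λ = -20.74183°
OBS-33: φ = +46.90717°, λ = -14.69333°
Δλ = 6.0485°
y = sin Δλ · cos φ₂ = 0.071987
x = cos φ₁ sin φ₂ − sin φ₁ cos φ₂ cos Δλ = -0.019800
θ = atan2(y, x) = 105.3786° → 105.3786° (mod 360°)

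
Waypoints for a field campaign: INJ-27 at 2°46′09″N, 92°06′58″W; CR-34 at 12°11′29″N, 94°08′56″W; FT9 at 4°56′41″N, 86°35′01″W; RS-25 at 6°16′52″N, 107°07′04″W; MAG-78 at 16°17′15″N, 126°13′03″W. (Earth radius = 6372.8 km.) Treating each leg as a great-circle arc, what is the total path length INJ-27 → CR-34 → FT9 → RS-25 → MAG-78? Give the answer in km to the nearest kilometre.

INJ-27: φ = +2.76917°, λ = -92.11611°
CR-34: φ = +12.19139°, λ = -94.14889°
FT9: φ = +4.94472°, λ = -86.58361°
RS-25: φ = +6.28111°, λ = -107.11778°
MAG-78: φ = +16.28750°, λ = -126.21750°
INJ-27→CR-34: c = 0.168160 rad, d = 1071.65 km
CR-34→FT9: c = 0.181712 rad, d = 1158.01 km
FT9→RS-25: c = 0.357406 rad, d = 2277.67 km
RS-25→MAG-78: c = 0.370171 rad, d = 2359.03 km
Total = 1071.65 + 1158.01 + 2277.67 + 2359.03 = 6866.37 km

6866 km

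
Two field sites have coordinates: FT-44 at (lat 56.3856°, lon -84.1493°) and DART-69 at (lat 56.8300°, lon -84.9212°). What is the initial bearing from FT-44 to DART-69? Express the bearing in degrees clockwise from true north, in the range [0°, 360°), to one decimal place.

Δλ = -0.7719°
y = sin Δλ · cos φ₂ = -0.007371
x = cos φ₁ sin φ₂ − sin φ₁ cos φ₂ cos Δλ = 0.007798
θ = atan2(y, x) = -43.3884° → 316.6116° (mod 360°)

316.6°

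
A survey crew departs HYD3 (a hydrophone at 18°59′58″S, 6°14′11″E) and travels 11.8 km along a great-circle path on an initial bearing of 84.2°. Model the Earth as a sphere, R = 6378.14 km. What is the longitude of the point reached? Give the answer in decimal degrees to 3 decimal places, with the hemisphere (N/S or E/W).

6.348°E

HYD3: φ = -18.99944°, λ = +6.23639°
δ = d/R = 11.8/6378.14 = 0.001850 rad
φ₂ = arcsin(sin φ₁ cos δ + cos φ₁ sin δ cos θ)
   = arcsin(-0.32556·1.00000 + 0.94552·0.00185·0.10106) = -18.98870°
λ₂ = λ₁ + atan2(sin θ sin δ cos φ₁, cos δ − sin φ₁ sin φ₂) = 6.34792°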